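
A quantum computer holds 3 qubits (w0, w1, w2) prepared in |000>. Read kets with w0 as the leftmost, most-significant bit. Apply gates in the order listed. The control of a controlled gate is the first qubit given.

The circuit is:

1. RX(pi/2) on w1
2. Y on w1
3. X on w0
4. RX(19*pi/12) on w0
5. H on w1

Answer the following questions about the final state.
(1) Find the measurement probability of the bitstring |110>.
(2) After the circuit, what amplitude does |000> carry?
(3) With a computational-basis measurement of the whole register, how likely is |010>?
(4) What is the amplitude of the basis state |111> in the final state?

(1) Outcome |110> occurs with probability -sqrt(2)/16 + sqrt(6)/16 + 1/4.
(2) The amplitude on |000> is I*(1 - I)*(-sqrt(2 - sqrt(2)) + sqrt(3*sqrt(2) + 6))/8.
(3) The probability of measuring |010> is -sqrt(6)/16 + sqrt(2)/16 + 1/4.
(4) |111> carries amplitude 0 in the final state.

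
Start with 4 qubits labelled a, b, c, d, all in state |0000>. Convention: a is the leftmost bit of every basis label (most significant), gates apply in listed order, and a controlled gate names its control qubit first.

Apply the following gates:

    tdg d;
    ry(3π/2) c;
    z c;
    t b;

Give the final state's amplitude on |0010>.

The final state's coefficient on |0010> equals -sqrt(2)/2.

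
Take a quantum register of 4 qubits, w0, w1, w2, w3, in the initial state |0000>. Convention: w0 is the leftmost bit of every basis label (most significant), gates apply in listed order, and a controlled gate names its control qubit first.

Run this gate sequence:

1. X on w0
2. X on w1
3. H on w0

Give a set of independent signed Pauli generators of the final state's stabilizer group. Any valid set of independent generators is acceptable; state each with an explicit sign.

The final state is stabilized by the group generated by -XIII, -IZII, +IIZI, +IIIZ; other independent generating sets are equally valid.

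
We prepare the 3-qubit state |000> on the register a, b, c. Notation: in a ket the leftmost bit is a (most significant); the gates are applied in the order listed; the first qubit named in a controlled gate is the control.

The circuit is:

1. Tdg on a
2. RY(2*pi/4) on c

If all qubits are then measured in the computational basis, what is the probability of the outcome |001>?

A full measurement returns |001> with probability 1/2.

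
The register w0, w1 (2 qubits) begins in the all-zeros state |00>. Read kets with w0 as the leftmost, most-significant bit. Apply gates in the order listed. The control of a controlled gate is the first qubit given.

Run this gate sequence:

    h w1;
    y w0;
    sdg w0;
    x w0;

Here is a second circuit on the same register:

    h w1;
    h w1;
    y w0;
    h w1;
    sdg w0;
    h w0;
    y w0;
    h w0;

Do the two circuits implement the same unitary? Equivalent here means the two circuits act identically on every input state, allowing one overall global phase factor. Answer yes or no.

No — the two circuits implement different unitaries, even allowing a global phase.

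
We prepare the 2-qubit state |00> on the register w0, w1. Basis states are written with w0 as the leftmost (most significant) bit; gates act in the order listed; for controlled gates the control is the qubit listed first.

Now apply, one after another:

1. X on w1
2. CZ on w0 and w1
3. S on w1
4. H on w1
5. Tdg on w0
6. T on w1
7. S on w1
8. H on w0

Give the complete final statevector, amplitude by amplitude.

After the circuit, the state carries amplitude I/2 on |00>, exp(I*pi/4)/2 on |01>, I/2 on |10>, exp(I*pi/4)/2 on |11>.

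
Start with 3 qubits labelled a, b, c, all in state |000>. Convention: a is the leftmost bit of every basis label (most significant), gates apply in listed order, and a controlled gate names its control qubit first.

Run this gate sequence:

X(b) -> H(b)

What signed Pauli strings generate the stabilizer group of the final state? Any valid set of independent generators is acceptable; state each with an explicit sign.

The stabilizer group can be generated by -IXI, +ZII, +IIZ, among other valid generating sets.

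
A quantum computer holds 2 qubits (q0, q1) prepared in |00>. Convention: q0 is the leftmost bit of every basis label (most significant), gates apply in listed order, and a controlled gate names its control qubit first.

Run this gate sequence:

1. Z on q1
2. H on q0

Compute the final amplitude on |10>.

The final state's coefficient on |10> equals sqrt(2)/2.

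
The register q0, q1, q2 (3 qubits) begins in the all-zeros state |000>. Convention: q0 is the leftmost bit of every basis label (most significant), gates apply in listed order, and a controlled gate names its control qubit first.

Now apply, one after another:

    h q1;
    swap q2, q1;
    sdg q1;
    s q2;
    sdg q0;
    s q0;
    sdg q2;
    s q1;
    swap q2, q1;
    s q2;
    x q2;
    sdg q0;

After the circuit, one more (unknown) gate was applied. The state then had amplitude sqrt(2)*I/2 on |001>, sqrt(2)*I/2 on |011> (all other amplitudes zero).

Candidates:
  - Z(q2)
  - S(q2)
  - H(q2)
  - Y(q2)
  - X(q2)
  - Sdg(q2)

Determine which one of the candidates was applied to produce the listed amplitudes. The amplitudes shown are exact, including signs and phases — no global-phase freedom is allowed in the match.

The unique candidate consistent with the amplitudes is S(q2).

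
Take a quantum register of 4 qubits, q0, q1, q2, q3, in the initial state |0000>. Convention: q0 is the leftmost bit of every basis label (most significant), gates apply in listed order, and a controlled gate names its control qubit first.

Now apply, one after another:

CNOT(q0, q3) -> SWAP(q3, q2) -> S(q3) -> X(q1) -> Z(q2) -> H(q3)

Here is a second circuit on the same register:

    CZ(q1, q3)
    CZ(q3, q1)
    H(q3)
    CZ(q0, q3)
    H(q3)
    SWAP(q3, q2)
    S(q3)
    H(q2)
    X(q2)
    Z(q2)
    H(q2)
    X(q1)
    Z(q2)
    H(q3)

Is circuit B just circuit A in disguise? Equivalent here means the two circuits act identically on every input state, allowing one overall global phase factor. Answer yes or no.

No: there is an input state on which the two circuits produce genuinely different outputs (not merely differing by a phase).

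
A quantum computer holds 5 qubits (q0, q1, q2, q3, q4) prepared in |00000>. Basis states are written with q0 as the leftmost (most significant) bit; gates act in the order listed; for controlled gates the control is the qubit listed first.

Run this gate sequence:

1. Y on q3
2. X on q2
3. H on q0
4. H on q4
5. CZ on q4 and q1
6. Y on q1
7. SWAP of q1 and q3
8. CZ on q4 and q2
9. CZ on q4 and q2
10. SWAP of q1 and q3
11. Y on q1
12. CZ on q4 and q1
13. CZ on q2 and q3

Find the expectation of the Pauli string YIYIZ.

The expectation value of YIYIZ is 0.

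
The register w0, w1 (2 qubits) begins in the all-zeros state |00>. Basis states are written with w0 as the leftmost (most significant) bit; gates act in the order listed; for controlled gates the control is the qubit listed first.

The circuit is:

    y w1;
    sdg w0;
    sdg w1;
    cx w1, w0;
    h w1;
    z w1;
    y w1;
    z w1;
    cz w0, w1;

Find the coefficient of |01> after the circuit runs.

The final state's coefficient on |01> equals 0.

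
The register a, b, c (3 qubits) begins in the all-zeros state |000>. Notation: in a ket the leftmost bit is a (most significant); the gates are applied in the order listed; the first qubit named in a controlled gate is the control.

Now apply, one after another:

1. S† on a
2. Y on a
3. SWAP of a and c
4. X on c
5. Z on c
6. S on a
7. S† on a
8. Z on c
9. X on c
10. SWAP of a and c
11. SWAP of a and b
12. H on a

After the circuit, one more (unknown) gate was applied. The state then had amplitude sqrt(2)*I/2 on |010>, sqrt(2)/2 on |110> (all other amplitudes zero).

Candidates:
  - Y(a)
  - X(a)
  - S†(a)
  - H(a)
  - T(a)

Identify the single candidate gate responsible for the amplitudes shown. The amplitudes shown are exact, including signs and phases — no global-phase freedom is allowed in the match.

The unique candidate consistent with the amplitudes is S†(a). Key observation: the block from step 3 through step 10 cancels to the identity and can be dropped.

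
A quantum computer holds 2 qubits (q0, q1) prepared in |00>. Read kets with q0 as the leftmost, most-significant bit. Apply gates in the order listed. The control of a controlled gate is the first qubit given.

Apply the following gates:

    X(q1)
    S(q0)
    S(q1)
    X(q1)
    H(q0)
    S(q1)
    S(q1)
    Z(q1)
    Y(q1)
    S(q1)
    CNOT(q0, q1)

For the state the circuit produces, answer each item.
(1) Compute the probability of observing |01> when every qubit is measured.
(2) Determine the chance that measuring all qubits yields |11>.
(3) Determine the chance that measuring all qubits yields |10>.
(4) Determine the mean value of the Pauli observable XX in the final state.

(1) A full measurement returns |01> with probability 1/2.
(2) The probability of measuring |11> is 0.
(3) The probability of measuring |10> is 1/2.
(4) The expectation value of XX is 1.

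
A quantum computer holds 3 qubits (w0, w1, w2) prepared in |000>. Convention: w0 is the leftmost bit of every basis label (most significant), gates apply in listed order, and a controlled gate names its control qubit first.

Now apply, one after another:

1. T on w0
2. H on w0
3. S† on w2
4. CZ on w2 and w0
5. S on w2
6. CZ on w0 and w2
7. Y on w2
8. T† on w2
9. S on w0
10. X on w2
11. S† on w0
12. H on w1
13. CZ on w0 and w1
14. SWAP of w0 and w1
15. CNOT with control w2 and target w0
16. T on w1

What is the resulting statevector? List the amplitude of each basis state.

The final amplitudes are exp(I*pi/4)/2 on |000>, 0 on |001>, I/2 on |010>, 0 on |011>, exp(I*pi/4)/2 on |100>, 0 on |101>, -I/2 on |110>, 0 on |111>.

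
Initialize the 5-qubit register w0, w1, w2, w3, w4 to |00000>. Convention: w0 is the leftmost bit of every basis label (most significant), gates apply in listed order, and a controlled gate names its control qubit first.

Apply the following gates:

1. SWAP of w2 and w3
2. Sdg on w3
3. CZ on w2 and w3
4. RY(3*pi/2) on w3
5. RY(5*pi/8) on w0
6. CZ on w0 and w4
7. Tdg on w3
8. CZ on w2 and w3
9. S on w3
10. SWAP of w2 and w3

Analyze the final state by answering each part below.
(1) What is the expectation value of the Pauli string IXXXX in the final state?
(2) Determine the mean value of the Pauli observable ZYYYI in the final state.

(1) In the final state, IXXXX has expectation 0.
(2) In the final state, ZYYYI has expectation 0.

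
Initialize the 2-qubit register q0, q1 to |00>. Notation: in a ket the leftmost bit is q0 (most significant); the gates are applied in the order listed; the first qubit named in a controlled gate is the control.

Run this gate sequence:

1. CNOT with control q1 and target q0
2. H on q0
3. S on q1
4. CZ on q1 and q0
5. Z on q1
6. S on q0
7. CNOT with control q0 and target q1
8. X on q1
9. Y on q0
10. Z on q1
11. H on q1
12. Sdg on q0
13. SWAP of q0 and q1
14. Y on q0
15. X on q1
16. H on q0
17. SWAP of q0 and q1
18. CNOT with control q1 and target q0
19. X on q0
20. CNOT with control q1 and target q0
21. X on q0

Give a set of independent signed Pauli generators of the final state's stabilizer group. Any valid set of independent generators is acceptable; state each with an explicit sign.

The final state is stabilized by the group generated by +XX, +ZZ; other independent generating sets are equally valid.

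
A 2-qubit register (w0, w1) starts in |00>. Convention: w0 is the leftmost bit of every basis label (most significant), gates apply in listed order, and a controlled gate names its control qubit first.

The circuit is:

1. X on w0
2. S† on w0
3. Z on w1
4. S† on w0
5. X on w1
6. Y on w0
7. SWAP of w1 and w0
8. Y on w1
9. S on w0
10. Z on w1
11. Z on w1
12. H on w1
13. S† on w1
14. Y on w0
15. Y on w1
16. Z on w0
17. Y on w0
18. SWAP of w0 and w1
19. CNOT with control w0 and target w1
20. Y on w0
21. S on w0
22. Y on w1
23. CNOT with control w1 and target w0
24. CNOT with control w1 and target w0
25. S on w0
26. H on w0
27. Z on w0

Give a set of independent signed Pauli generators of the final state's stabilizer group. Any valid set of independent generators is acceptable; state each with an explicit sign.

The stabilizer group can be generated by +XZ, -ZY, among other valid generating sets. Key observation: steps 23-24 multiply out to the identity, so the circuit reduces to the remaining gates.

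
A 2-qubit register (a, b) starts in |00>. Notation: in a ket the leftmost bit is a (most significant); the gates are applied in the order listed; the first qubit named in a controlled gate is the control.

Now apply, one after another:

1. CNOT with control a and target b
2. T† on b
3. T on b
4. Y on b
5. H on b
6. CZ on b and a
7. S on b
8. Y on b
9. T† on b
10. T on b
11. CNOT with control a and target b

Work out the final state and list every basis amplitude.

After the circuit, the state carries amplitude -sqrt(2)*I/2 on |00>, -sqrt(2)/2 on |01>, 0 on |10>, 0 on |11>.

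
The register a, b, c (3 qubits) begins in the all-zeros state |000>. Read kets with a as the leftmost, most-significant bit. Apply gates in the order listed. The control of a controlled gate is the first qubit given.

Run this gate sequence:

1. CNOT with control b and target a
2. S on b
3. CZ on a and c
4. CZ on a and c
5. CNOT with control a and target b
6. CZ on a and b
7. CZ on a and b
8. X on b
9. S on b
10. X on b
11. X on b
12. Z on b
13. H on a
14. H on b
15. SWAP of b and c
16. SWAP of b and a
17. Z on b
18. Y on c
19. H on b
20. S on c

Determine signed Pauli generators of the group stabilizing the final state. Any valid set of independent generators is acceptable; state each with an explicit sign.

The final state is stabilized by the group generated by +IIY, +ZII, -IZI; other independent generating sets are equally valid. Key observation: steps 10-11 multiply out to the identity, so the circuit reduces to the remaining gates.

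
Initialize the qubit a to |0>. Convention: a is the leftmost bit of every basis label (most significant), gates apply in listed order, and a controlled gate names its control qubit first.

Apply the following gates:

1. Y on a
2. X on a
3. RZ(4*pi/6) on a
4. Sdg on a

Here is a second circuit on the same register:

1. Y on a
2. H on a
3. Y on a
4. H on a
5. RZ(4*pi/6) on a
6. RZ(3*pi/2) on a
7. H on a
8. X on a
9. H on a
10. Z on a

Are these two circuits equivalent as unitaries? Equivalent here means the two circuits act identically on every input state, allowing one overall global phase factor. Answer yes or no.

No — the two circuits implement different unitaries, even allowing a global phase.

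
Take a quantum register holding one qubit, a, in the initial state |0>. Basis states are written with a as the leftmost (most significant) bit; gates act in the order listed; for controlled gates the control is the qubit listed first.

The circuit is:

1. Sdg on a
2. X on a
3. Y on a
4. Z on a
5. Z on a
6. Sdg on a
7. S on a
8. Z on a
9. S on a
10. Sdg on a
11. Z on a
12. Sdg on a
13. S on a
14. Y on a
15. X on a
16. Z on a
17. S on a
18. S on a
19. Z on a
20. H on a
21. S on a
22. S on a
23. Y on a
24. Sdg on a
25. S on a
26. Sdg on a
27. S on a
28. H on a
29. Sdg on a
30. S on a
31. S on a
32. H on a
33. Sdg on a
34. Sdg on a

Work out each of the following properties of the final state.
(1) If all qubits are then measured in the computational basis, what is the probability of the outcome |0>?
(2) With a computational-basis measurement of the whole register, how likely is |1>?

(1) The probability of measuring |0> is 1/2. Key observation: the block from step 6 through step 13 cancels to the identity and can be dropped.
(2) Outcome |1> occurs with probability 1/2.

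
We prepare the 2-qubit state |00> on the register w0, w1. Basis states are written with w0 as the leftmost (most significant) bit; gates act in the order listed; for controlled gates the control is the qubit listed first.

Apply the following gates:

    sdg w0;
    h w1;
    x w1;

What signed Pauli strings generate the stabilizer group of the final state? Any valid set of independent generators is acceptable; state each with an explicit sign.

The final state is stabilized by the group generated by +IX, +ZI; other independent generating sets are equally valid.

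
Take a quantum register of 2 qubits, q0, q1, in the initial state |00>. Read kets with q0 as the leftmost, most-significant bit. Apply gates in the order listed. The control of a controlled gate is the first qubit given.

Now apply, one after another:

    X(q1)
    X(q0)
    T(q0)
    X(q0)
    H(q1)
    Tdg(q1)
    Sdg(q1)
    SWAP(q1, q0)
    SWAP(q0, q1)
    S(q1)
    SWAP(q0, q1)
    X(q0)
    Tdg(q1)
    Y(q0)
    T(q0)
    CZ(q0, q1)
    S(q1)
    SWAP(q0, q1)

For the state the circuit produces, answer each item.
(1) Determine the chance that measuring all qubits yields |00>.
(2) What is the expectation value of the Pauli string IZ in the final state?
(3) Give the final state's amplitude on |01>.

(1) Outcome |00> occurs with probability 1/2.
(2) The observable IZ averages to 0.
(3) The final state's coefficient on |01> equals -sqrt(2)*exp(3*I*pi/4)/2.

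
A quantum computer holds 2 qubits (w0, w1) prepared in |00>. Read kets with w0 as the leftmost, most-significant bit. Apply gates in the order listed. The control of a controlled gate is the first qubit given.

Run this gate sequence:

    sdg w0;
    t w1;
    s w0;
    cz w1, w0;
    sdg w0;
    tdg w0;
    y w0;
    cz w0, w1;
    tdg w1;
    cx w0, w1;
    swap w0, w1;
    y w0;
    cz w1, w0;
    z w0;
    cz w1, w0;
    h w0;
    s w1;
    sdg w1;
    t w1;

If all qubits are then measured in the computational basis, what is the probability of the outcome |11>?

A full measurement returns |11> with probability 1/2.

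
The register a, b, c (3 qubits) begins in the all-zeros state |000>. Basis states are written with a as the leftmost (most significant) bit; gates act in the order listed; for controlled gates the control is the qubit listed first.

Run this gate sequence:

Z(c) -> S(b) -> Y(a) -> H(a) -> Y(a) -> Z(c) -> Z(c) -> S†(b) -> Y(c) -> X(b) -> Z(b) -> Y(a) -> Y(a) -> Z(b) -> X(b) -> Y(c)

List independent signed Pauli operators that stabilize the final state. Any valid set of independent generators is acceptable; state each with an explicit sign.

One valid set of independent stabilizer generators is +XII, +IZI, +IIZ (any independent generating set of the same group is equally correct). Key observation: gates 9-16 undo each other exactly, leaving only the rest of the circuit to track.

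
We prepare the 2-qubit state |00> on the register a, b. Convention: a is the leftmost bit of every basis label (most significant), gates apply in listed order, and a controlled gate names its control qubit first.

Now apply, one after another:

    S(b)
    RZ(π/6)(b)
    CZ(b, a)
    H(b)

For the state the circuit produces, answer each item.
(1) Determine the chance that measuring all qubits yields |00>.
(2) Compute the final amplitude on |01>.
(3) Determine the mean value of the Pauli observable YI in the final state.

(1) A full measurement returns |00> with probability 1/2.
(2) The amplitude on |01> is -sqrt(2)*exp(11*I*pi/12)/2.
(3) The expectation value of YI is 0.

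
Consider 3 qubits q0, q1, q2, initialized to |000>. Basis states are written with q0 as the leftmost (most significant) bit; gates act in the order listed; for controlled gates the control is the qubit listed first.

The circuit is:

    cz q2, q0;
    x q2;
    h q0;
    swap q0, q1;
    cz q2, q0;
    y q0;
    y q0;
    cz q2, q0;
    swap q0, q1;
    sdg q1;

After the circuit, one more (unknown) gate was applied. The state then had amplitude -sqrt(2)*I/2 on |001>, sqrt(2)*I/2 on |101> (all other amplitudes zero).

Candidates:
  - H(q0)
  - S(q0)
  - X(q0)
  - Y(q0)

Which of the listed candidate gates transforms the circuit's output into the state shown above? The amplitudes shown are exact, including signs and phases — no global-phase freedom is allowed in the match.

The unique candidate consistent with the amplitudes is Y(q0). Key observation: the block from step 4 through step 9 cancels to the identity and can be dropped.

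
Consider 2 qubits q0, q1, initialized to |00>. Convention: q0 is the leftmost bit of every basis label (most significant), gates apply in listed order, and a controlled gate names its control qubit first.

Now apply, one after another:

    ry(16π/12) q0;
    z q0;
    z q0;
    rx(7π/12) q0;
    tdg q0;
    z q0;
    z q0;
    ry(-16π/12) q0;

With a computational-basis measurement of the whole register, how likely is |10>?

A full measurement returns |10> with probability -7*sqrt(2)/32 + sqrt(3)/32 + sqrt(6)/32 + 19/32.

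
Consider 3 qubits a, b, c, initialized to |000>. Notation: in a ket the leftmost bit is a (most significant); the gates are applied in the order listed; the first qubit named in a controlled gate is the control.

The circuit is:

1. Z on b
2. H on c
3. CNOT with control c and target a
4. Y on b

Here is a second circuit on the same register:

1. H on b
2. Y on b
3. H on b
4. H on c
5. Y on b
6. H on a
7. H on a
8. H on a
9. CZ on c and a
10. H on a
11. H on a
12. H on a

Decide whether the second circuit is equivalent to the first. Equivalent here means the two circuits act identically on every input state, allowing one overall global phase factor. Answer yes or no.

No, they are not equivalent — no single phase factor reconciles the two unitaries.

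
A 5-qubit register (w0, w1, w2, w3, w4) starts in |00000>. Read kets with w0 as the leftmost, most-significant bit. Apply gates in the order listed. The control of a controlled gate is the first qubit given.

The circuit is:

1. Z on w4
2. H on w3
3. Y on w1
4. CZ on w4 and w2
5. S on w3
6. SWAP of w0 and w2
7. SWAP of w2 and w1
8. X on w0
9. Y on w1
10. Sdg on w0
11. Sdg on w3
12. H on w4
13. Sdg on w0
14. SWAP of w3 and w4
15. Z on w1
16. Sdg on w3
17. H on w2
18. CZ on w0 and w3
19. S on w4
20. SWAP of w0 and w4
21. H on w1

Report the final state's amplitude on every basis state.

The final amplitudes are 0 on |00000>, -1/4 on |00001>, 0 on |00010>, -I/4 on |00011>, 0 on |00100>, 1/4 on |00101>, 0 on |00110>, I/4 on |00111>, 0 on |01000>, 1/4 on |01001>, 0 on |01010>, I/4 on |01011>, 0 on |01100>, -1/4 on |01101>, 0 on |01110>, -I/4 on |01111>, 0 on |10000>, -I/4 on |10001>, 0 on |10010>, 1/4 on |10011>, 0 on |10100>, I/4 on |10101>, 0 on |10110>, -1/4 on |10111>, 0 on |11000>, I/4 on |11001>, 0 on |11010>, -1/4 on |11011>, 0 on |11100>, -I/4 on |11101>, 0 on |11110>, 1/4 on |11111>.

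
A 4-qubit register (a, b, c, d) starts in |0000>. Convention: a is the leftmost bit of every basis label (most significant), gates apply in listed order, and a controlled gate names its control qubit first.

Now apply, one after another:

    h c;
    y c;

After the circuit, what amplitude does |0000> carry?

The final state's coefficient on |0000> equals -sqrt(2)*I/2.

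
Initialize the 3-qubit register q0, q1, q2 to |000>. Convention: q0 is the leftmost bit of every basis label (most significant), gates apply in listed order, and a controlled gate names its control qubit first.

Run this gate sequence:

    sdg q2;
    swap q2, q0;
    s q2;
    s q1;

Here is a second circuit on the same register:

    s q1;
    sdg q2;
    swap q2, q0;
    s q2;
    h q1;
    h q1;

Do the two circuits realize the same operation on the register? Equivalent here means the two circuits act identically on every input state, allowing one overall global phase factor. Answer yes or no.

Yes: on every input state the two circuits agree up to one overall phase factor.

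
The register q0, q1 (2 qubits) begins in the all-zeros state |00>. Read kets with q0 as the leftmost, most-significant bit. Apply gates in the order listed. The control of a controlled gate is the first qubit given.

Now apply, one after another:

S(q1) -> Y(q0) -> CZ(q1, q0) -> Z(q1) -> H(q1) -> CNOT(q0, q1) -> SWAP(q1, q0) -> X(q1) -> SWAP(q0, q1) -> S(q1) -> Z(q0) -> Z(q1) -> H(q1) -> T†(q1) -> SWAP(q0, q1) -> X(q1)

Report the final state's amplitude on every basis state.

The resulting statevector has amplitude 0 on |00>, 1/2 + I/2 on |01>, 0 on |10>, (1 - I)*exp(3*I*pi/4)/2 on |11>.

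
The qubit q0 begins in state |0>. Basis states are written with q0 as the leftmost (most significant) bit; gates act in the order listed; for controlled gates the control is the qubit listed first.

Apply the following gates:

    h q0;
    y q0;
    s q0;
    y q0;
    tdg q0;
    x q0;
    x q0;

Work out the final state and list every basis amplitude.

The final amplitudes are sqrt(2)*I/2 on |0>, -sqrt(2)*exp(3*I*pi/4)/2 on |1>. Key observation: the block from step 6 through step 7 cancels to the identity and can be dropped.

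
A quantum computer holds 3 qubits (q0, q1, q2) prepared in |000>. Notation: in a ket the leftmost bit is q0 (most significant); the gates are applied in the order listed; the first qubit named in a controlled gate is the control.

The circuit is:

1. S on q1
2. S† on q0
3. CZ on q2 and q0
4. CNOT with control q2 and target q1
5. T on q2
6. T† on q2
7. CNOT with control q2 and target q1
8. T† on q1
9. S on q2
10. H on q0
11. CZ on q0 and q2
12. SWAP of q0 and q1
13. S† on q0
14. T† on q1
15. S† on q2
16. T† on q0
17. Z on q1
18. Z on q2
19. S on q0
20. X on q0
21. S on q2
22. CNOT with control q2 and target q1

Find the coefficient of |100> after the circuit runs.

The amplitude on |100> is sqrt(2)/2.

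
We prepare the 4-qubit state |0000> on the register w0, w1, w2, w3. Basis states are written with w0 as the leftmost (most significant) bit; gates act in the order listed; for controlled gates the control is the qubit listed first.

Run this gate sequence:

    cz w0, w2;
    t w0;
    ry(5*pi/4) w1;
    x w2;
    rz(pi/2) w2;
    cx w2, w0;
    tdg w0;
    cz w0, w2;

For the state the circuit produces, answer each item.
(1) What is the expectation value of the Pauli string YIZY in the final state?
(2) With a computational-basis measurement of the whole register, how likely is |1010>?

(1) The expectation value of YIZY is 0.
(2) Outcome |1010> occurs with probability 1/2 - sqrt(2)/4.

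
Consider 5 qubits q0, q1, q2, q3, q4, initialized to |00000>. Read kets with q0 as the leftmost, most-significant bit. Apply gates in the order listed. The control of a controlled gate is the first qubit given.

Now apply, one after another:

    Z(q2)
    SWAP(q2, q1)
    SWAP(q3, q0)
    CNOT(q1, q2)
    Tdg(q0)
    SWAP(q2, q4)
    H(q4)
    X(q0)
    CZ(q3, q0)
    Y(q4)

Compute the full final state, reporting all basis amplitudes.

The final amplitudes are -sqrt(2)*I/2 on |10000>, sqrt(2)*I/2 on |10001>, and 0 on every other basis state.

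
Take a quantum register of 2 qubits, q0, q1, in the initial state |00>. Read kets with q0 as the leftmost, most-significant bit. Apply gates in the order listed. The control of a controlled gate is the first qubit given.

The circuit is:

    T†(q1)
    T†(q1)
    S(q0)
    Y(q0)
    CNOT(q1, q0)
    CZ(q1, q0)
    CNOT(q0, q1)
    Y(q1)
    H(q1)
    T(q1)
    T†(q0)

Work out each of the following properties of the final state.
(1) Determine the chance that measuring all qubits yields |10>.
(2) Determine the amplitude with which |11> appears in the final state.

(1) Outcome |10> occurs with probability 1/2.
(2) |11> carries amplitude sqrt(2)/2 in the final state.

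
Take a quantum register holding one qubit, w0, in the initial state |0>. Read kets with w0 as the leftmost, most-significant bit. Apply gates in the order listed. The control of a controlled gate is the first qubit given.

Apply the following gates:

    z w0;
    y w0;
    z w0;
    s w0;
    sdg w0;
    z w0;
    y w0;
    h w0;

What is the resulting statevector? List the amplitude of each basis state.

The resulting statevector has amplitude sqrt(2)/2 on |0>, sqrt(2)/2 on |1>. Key observation: steps 3-6 multiply out to the identity, so the circuit reduces to the remaining gates.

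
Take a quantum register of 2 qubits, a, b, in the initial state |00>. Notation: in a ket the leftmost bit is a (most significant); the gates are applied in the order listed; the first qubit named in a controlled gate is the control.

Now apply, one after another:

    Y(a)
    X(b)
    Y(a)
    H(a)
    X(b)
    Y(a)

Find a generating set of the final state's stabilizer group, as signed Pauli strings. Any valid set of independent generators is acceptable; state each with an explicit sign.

The final state is stabilized by the group generated by -XI, +IZ; other independent generating sets are equally valid.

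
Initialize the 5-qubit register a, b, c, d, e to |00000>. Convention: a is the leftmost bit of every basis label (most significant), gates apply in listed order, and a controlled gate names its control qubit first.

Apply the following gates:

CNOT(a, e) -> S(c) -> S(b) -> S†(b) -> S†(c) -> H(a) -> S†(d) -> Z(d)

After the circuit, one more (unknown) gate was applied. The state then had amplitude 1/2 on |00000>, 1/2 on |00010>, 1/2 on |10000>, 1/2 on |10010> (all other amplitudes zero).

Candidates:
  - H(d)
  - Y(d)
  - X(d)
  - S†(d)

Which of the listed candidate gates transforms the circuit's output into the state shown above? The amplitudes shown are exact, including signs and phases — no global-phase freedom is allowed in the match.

The applied gate was H(d). Key observation: steps 2-5 multiply out to the identity, so the circuit reduces to the remaining gates.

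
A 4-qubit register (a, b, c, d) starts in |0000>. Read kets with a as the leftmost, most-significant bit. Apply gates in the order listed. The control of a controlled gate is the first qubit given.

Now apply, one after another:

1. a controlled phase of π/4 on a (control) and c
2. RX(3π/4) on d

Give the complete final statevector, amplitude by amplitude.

The final amplitudes are sqrt(2 - sqrt(2))/2 on |0000>, -I*sqrt(sqrt(2) + 2)/2 on |0001>, and 0 on every other basis state.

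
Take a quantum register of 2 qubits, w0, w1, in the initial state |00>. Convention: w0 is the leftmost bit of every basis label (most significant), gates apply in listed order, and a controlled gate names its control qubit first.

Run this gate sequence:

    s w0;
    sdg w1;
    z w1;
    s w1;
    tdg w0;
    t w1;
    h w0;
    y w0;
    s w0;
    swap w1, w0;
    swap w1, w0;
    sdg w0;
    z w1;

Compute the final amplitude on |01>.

|01> carries amplitude 0 in the final state.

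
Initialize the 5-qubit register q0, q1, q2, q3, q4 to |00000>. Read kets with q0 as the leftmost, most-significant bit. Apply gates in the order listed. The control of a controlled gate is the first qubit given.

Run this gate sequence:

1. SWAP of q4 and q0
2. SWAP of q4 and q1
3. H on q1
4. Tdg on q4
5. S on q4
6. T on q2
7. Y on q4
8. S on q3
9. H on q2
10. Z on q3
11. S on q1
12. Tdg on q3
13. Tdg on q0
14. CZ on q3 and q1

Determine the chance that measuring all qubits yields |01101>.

The probability of measuring |01101> is 1/4.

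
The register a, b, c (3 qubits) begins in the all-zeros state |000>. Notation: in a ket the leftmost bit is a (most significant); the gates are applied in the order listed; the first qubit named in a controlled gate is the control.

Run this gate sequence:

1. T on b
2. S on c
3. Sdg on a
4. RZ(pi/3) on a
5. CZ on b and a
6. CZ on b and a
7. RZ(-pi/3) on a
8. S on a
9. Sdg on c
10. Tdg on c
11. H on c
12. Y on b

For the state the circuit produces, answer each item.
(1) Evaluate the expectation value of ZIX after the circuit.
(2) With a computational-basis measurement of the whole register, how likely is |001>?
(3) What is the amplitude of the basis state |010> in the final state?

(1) The observable ZIX averages to 1.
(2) Outcome |001> occurs with probability 0.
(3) |010> carries amplitude sqrt(2)*I/2 in the final state.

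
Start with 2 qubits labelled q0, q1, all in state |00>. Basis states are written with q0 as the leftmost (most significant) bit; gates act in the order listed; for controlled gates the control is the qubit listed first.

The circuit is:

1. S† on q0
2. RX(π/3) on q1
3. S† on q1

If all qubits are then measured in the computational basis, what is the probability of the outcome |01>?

The probability of measuring |01> is 1/4.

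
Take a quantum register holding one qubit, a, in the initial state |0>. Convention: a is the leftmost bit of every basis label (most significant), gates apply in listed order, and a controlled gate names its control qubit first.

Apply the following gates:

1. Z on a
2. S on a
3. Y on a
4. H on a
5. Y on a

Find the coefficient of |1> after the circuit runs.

The final state's coefficient on |1> equals -sqrt(2)/2.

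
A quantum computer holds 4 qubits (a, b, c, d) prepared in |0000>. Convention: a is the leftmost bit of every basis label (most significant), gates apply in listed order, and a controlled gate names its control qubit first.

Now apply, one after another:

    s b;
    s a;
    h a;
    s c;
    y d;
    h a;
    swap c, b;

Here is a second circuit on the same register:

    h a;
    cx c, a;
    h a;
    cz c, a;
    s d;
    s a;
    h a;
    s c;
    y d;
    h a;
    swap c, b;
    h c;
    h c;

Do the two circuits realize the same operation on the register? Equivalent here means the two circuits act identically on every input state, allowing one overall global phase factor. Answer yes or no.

No: there is an input state on which the two circuits produce genuinely different outputs (not merely differing by a phase).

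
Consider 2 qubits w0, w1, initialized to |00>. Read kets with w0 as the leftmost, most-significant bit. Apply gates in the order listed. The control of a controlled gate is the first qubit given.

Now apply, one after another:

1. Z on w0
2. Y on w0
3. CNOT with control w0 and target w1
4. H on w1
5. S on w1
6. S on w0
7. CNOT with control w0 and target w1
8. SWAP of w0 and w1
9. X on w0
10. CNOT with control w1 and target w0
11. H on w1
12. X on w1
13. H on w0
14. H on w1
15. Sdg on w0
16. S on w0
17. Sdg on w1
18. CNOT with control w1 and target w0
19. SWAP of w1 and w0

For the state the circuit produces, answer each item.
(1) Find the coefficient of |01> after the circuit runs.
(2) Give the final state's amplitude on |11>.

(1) The amplitude on |01> is 0.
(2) The amplitude on |11> is -1/2 - I/2.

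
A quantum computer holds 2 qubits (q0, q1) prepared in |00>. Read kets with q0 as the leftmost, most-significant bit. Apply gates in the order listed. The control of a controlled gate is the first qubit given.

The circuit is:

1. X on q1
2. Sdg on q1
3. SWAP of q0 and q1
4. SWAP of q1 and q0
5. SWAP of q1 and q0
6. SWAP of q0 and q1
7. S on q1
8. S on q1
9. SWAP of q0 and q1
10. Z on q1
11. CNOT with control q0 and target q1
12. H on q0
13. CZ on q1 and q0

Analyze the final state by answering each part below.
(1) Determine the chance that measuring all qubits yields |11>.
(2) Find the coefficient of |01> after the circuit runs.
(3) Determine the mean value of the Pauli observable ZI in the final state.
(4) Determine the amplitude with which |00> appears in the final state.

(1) A full measurement returns |11> with probability 1/2. Key observation: gates 2-7 undo each other exactly, leaving only the rest of the circuit to track.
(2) The final state's coefficient on |01> equals sqrt(2)*I/2.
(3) In the final state, ZI has expectation 0.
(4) The final state's coefficient on |00> equals 0.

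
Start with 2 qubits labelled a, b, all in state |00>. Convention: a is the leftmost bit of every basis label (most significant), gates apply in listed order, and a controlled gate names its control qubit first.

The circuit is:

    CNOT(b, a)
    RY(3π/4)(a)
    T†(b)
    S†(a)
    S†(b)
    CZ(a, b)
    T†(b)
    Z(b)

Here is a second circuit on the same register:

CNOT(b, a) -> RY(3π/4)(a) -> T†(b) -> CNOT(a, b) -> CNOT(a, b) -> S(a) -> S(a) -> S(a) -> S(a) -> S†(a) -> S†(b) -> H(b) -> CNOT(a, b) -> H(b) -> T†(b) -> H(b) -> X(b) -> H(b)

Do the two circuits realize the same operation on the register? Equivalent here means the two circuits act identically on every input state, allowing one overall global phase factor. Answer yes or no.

Yes: on every input state the two circuits agree up to one overall phase factor.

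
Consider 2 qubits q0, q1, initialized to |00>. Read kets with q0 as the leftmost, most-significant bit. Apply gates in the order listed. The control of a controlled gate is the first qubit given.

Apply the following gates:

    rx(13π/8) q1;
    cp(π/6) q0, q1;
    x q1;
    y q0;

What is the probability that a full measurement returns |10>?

A full measurement returns |10> with probability sin(3*pi/16)**2.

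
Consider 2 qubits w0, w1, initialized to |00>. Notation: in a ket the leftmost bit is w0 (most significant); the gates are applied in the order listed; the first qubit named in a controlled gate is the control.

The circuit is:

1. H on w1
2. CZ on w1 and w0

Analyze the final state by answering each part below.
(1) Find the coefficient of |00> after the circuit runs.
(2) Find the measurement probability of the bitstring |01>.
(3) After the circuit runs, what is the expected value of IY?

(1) The amplitude on |00> is sqrt(2)/2.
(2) A full measurement returns |01> with probability 1/2.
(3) In the final state, IY has expectation 0.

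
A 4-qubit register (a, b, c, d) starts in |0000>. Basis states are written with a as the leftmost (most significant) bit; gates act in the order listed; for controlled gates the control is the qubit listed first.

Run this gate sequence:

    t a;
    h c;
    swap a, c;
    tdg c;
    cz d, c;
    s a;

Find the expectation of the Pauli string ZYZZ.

In the final state, ZYZZ has expectation 0.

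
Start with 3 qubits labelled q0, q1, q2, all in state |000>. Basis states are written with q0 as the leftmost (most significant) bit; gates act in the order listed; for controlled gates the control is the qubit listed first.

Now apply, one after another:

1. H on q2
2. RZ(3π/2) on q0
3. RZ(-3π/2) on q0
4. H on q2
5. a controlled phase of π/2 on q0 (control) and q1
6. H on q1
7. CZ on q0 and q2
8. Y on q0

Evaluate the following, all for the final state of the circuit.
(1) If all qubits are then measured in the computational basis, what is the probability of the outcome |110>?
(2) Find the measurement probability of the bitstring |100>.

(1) A full measurement returns |110> with probability 1/2. Key observation: gates 1-4 undo each other exactly, leaving only the rest of the circuit to track.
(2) Outcome |100> occurs with probability 1/2.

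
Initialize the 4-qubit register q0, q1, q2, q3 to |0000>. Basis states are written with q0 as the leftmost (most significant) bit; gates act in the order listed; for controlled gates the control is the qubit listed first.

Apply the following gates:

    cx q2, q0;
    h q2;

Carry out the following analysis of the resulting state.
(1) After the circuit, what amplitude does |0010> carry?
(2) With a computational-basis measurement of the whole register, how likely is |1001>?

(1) The amplitude on |0010> is sqrt(2)/2.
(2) The probability of measuring |1001> is 0.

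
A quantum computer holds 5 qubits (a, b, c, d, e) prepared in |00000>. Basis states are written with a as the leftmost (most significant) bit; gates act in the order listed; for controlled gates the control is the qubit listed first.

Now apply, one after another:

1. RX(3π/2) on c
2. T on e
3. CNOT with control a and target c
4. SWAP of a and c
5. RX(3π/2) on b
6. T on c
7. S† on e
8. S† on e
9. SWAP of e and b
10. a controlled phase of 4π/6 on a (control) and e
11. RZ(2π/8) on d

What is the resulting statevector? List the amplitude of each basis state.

The resulting statevector has amplitude -exp(7*I*pi/8)/2 on |00000>, exp(3*I*pi/8)/2 on |00001>, exp(3*I*pi/8)/2 on |10000>, -exp(13*I*pi/24)/2 on |10001>, and 0 on every other basis state.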